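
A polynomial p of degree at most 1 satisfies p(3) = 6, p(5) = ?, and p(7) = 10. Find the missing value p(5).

8

The 2 known points determine the degree-1 polynomial uniquely.
Write p(n) = an + b. Substituting each data point gives a linear system:
  3a + b = 6
  7a + b = 10
Solving the system yields a = 1, b = 3.
So p(n) = n + 3.
Then p(5) = 8.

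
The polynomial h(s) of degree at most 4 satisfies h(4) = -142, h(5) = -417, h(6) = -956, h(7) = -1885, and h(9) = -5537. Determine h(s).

Write h(s) = as^4 + bs^3 + cs^2 + ds + e. Substituting each data point gives a linear system:
  256a + 64b + 16c + 4d + e = -142
  625a + 125b + 25c + 5d + e = -417
  1296a + 216b + 36c + 6d + e = -956
  2401a + 343b + 49c + 7d + e = -1885
  6561a + 729b + 81c + 9d + e = -5537
Solving the system yields a = -1, b = 1, c = 4, d = -3, e = -2.
So h(s) = -s^4 + s^3 + 4s^2 - 3s - 2.
Check: h(5) = -417. ✓

h(s) = -s^4 + s^3 + 4s^2 - 3s - 2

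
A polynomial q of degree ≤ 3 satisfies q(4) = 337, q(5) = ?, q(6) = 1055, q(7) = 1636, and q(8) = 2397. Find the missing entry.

The 4 known points determine the degree-3 polynomial uniquely.
Write q(t) = at^3 + bt^2 + ct + d. Substituting each data point gives a linear system:
  64a + 16b + 4c + d = 337
  216a + 36b + 6c + d = 1055
  343a + 49b + 7c + d = 1636
  512a + 64b + 8c + d = 2397
Solving the system yields a = 4, b = 6, c = -5, d = 5.
So q(t) = 4t^3 + 6t^2 - 5t + 5.
Then q(5) = 630.

630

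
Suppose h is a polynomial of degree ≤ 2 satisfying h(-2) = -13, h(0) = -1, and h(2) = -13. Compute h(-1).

-4

Forward differences of the values at u = -2, 0, 2:
  h  : -13  -1  -13
  Δ  : 12  -12
  Δ^2: -24
The second differences are constant, confirming degree 2.
Interpolating (Newton forward form) and evaluating at u = -1 gives h(-1) = -4.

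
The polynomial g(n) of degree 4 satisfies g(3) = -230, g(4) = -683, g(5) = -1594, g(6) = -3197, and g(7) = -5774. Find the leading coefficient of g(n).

-2

Write g(n) = an^4 + bn^3 + cn^2 + dn + e. Substituting each data point gives a linear system:
  81a + 27b + 9c + 3d + e = -230
  256a + 64b + 16c + 4d + e = -683
  625a + 125b + 25c + 5d + e = -1594
  1296a + 216b + 36c + 6d + e = -3197
  2401a + 343b + 49c + 7d + e = -5774
Solving the system yields a = -2, b = -3, c = 1, d = 1, e = 1.
So g(n) = -2n⁴ - 3n³ + n² + n + 1.
The leading coefficient is -2.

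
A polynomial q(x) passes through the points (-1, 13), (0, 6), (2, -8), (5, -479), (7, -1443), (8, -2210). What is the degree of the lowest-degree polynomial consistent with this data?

3

Divided differences on the nodes -1, 0, 2, 5, 7, 8:
  order 0: 13  6  -8  -479  -1443  -2210
  order 1: -7  -7  -157  -482  -767
  order 2: 0  -30  -65  -95
  order 3: -5  -5  -5
  order 4: 0  0
  order 5: 0
The order-3 divided differences are all -5 (nonzero) and every higher order vanishes, so the data lies on a polynomial of degree exactly 3.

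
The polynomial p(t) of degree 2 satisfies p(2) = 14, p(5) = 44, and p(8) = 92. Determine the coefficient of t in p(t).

Write p(t) = at^2 + bt + c. Substituting each data point gives a linear system:
  4a + 2b + c = 14
  25a + 5b + c = 44
  64a + 8b + c = 92
Solving the system yields a = 1, b = 3, c = 4.
So p(t) = t^2 + 3t + 4.
The coefficient of t is 3.

3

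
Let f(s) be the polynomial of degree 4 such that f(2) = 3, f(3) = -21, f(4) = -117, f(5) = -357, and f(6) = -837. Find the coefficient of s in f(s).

Write f(s) = as^4 + bs^3 + cs^2 + ds + e. Substituting each data point gives a linear system:
  16a + 8b + 4c + 2d + e = 3
  81a + 27b + 9c + 3d + e = -21
  256a + 64b + 16c + 4d + e = -117
  625a + 125b + 25c + 5d + e = -357
  1296a + 216b + 36c + 6d + e = -837
Solving the system yields a = -1, b = 2, c = 1, d = -2, e = 3.
So f(s) = -s^4 + 2s^3 + s^2 - 2s + 3.
The coefficient of s is -2.

-2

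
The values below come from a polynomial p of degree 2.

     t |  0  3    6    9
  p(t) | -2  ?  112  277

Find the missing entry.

The 3 known points determine the degree-2 polynomial uniquely.
Write p(t) = at^2 + bt + c. Substituting each data point gives a linear system:
  c = -2
  36a + 6b + c = 112
  81a + 9b + c = 277
Solving the system yields a = 4, b = -5, c = -2.
So p(t) = 4t² - 5t - 2.
Then p(3) = 19.

19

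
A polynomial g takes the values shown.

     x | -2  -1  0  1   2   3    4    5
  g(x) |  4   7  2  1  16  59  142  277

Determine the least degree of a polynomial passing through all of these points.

Forward differences of the values at x = -2, -1, 0, 1, 2, 3, 4, 5:
  g  : 4  7  2  1  16  59  142  277
  Δ  : 3  -5  -1  15  43  83  135
  Δ^2: -8  4  16  28  40  52
  Δ^3: 12  12  12  12  12
  Δ^4: 0  0  0  0
  Δ^5: 0  0  0
  Δ^6: 0  0
  Δ^7: 0
The third differences are constant (12) and nonzero, while all higher differences vanish, so the minimal degree is 3.

3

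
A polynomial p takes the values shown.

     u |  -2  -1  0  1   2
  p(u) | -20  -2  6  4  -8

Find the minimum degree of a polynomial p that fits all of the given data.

2

Forward differences of the values at u = -2, -1, 0, 1, 2:
  p  : -20  -2  6  4  -8
  Δ  : 18  8  -2  -12
  Δ^2: -10  -10  -10
  Δ^3: 0  0
  Δ^4: 0
The second differences are constant (-10) and nonzero, while all higher differences vanish, so the minimal degree is 2.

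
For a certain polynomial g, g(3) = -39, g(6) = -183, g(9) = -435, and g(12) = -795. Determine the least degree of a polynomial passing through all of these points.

2

Forward differences of the values at s = 3, 6, 9, 12:
  g  : -39  -183  -435  -795
  Δ  : -144  -252  -360
  Δ^2: -108  -108
  Δ^3: 0
The second differences are constant (-108) and nonzero, while all higher differences vanish, so the minimal degree is 2.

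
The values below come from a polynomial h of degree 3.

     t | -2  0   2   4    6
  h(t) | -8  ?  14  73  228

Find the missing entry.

The 4 known points determine the degree-3 polynomial uniquely.
Write h(t) = at^3 + bt^2 + ct + d. Substituting each data point gives a linear system:
  -8a + 4b - 2c + d = -8
  8a + 4b + 2c + d = 14
  64a + 16b + 4c + d = 73
  216a + 36b + 6c + d = 228
Solving the system yields a = 1, b = 0, c = 3/2, d = 3.
So h(t) = t³ + (3/2)t + 3.
Then h(0) = 3.

3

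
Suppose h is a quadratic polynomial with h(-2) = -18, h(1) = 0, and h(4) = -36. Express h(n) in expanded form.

Using the Lagrange interpolation formula with nodes -2, 1, 4:
  L_0(n) = (n - 1)(n - 4) / 18
  L_1(n) = (n + 2)(n - 4) / -9
  L_2(n) = (n + 2)(n - 1) / 18
Then h(n) = -18·L_0(n) + 0·L_1(n) - 36·L_2(n).
Expanding and collecting terms gives h(n) = -3n^2 + 3n.
Check: h(-2) = -18. ✓

h(n) = -3n^2 + 3n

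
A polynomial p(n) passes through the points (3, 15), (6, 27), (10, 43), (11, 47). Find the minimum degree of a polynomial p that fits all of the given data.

Divided differences on the nodes 3, 6, 10, 11:
  order 0: 15  27  43  47
  order 1: 4  4  4
  order 2: 0  0
  order 3: 0
The order-1 divided differences are all 4 (nonzero) and every higher order vanishes, so the data lies on a polynomial of degree exactly 1.

1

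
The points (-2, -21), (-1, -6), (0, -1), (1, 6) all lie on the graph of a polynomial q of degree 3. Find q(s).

Write q(s) = as^3 + bs^2 + cs + d. Substituting each data point gives a linear system:
  -8a + 4b - 2c + d = -21
  -a + b - c + d = -6
  d = -1
  a + b + c + d = 6
Solving the system yields a = 2, b = 1, c = 4, d = -1.
So q(s) = 2s³ + s² + 4s - 1.
Check: q(1) = 6. ✓

q(s) = 2s^3 + s^2 + 4s - 1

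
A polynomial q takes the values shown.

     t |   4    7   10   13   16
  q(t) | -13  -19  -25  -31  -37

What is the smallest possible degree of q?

Forward differences of the values at t = 4, 7, 10, 13, 16:
  q  : -13  -19  -25  -31  -37
  Δ  : -6  -6  -6  -6
  Δ^2: 0  0  0
  Δ^3: 0  0
  Δ^4: 0
The first differences are constant (-6) and nonzero, while all higher differences vanish, so the minimal degree is 1.

1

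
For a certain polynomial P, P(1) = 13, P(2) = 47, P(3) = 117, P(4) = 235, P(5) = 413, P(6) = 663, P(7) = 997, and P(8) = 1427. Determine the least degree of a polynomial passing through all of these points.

3

Forward differences of the values at n = 1, 2, 3, 4, 5, 6, 7, 8:
  P  : 13  47  117  235  413  663  997  1427
  Δ  : 34  70  118  178  250  334  430
  Δ^2: 36  48  60  72  84  96
  Δ^3: 12  12  12  12  12
  Δ^4: 0  0  0  0
  Δ^5: 0  0  0
  Δ^6: 0  0
  Δ^7: 0
The third differences are constant (12) and nonzero, while all higher differences vanish, so the minimal degree is 3.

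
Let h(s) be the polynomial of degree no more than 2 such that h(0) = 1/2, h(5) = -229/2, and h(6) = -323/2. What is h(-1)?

-1/2

Using the Lagrange interpolation formula with nodes 0, 5, 6:
  L_0(s) = (s - 5)(s - 6) / 30
  L_1(s) = s(s - 6) / -5
  L_2(s) = s(s - 5) / 6
Then h(s) = 1/2·L_0(s) - 229/2·L_1(s) - 323/2·L_2(s).
Expanding and collecting terms gives h(s) = -4s^2 - 3s + 1/2.
Evaluating at s = -1: h(-1) = -1/2.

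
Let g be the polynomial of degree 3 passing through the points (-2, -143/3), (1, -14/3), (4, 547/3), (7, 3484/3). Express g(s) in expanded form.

Write g(s) = as^3 + bs^2 + cs + d. Substituting each data point gives a linear system:
  -8a + 4b - 2c + d = -143/3
  a + b + c + d = -14/3
  64a + 16b + 4c + d = 547/3
  343a + 49b + 7c + d = 3484/3
Solving the system yields a = 4, b = -4, c = -5/3, d = -3.
So g(s) = 4s^3 - 4s^2 - (5/3)s - 3.
Check: g(-2) = -143/3. ✓

g(s) = 4s^3 - 4s^2 - (5/3)s - 3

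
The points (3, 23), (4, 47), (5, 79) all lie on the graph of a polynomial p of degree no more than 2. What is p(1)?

-1

Forward differences of the values at u = 3, 4, 5:
  p  : 23  47  79
  Δ  : 24  32
  Δ^2: 8
The second differences are constant, confirming degree 2.
Interpolating (Newton forward form) and evaluating at u = 1 gives p(1) = -1.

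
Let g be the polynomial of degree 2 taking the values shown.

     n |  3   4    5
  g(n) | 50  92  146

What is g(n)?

Write g(n) = an^2 + bn + c. Substituting each data point gives a linear system:
  9a + 3b + c = 50
  16a + 4b + c = 92
  25a + 5b + c = 146
Solving the system yields a = 6, b = 0, c = -4.
So g(n) = 6n^2 - 4.
Check: g(5) = 146. ✓

g(n) = 6n^2 - 4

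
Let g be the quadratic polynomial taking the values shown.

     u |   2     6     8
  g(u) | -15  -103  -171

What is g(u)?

g(u) = -2u^2 - 6u + 5

Using the Lagrange interpolation formula with nodes 2, 6, 8:
  L_0(u) = (u - 6)(u - 8) / 24
  L_1(u) = (u - 2)(u - 8) / -8
  L_2(u) = (u - 2)(u - 6) / 12
Then g(u) = -15·L_0(u) - 103·L_1(u) - 171·L_2(u).
Expanding and collecting terms gives g(u) = -2u² - 6u + 5.
Check: g(8) = -171. ✓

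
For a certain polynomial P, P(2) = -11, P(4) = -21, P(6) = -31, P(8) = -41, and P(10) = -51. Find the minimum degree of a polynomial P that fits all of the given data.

Forward differences of the values at s = 2, 4, 6, 8, 10:
  P  : -11  -21  -31  -41  -51
  Δ  : -10  -10  -10  -10
  Δ^2: 0  0  0
  Δ^3: 0  0
  Δ^4: 0
The first differences are constant (-10) and nonzero, while all higher differences vanish, so the minimal degree is 1.

1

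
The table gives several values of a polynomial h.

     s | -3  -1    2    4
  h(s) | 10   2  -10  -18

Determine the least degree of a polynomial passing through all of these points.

Divided differences on the nodes -3, -1, 2, 4:
  order 0: 10  2  -10  -18
  order 1: -4  -4  -4
  order 2: 0  0
  order 3: 0
The order-1 divided differences are all -4 (nonzero) and every higher order vanishes, so the data lies on a polynomial of degree exactly 1.

1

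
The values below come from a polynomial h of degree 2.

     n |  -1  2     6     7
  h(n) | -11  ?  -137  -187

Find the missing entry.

-17

The 3 known points determine the degree-2 polynomial uniquely.
Write h(n) = an^2 + bn + c. Substituting each data point gives a linear system:
  a - b + c = -11
  36a + 6b + c = -137
  49a + 7b + c = -187
Solving the system yields a = -4, b = 2, c = -5.
So h(n) = -4n² + 2n - 5.
Then h(2) = -17.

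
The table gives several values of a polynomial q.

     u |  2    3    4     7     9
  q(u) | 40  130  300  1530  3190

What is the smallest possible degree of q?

Divided differences on the nodes 2, 3, 4, 7, 9:
  order 0: 40  130  300  1530  3190
  order 1: 90  170  410  830
  order 2: 40  60  84
  order 3: 4  4
  order 4: 0
The order-3 divided differences are all 4 (nonzero) and every higher order vanishes, so the data lies on a polynomial of degree exactly 3.

3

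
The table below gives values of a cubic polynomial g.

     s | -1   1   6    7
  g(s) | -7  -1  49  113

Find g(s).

Write g(s) = as^3 + bs^2 + cs + d. Substituting each data point gives a linear system:
  -a + b - c + d = -7
  a + b + c + d = -1
  216a + 36b + 6c + d = 49
  343a + 49b + 7c + d = 113
Solving the system yields a = 1, b = -5, c = 2, d = 1.
So g(s) = s³ - 5s² + 2s + 1.
Check: g(6) = 49. ✓

g(s) = s^3 - 5s^2 + 2s + 1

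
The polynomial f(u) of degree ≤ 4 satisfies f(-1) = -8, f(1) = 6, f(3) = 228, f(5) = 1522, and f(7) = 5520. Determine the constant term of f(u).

-3

Write f(u) = au^4 + bu^3 + cu^2 + du + e. Substituting each data point gives a linear system:
  a - b + c - d + e = -8
  a + b + c + d + e = 6
  81a + 27b + 9c + 3d + e = 228
  625a + 125b + 25c + 5d + e = 1522
  2401a + 343b + 49c + 7d + e = 5520
Solving the system yields a = 2, b = 2, c = 0, d = 5, e = -3.
So f(u) = 2u^4 + 2u^3 + 5u - 3.
The constant term is -3.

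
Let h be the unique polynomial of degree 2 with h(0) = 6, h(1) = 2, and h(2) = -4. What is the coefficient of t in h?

Write h(t) = at^2 + bt + c. Substituting each data point gives a linear system:
  c = 6
  a + b + c = 2
  4a + 2b + c = -4
Solving the system yields a = -1, b = -3, c = 6.
So h(t) = -t^2 - 3t + 6.
The coefficient of t is -3.

-3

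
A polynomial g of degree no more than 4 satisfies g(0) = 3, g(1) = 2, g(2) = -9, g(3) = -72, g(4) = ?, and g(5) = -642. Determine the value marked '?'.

-253

The 5 known points determine the degree-4 polynomial uniquely.
Write g(s) = as^4 + bs^3 + cs^2 + ds + e. Substituting each data point gives a linear system:
  e = 3
  a + b + c + d + e = 2
  16a + 8b + 4c + 2d + e = -9
  81a + 27b + 9c + 3d + e = -72
  625a + 125b + 25c + 5d + e = -642
Solving the system yields a = -1, b = -1, c = 5, d = -4, e = 3.
So g(s) = -s^4 - s^3 + 5s^2 - 4s + 3.
Then g(4) = -253.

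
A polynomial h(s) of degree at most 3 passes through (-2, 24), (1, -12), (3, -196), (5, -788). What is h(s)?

Write h(s) = as^3 + bs^2 + cs + d. Substituting each data point gives a linear system:
  -8a + 4b - 2c + d = 24
  a + b + c + d = -12
  27a + 9b + 3c + d = -196
  125a + 25b + 5c + d = -788
Solving the system yields a = -5, b = -6, c = -3, d = 2.
So h(s) = -5s^3 - 6s^2 - 3s + 2.
Check: h(3) = -196. ✓

h(s) = -5s^3 - 6s^2 - 3s + 2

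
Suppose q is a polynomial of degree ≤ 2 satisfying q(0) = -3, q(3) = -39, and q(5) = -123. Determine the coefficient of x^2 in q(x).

Write q(x) = ax^2 + bx + c. Substituting each data point gives a linear system:
  c = -3
  9a + 3b + c = -39
  25a + 5b + c = -123
Solving the system yields a = -6, b = 6, c = -3.
So q(x) = -6x^2 + 6x - 3.
The leading coefficient is -6.

-6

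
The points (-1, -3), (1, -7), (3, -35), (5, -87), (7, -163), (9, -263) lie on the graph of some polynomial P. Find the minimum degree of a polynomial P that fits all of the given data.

Forward differences of the values at u = -1, 1, 3, 5, 7, 9:
  P  : -3  -7  -35  -87  -163  -263
  Δ  : -4  -28  -52  -76  -100
  Δ^2: -24  -24  -24  -24
  Δ^3: 0  0  0
  Δ^4: 0  0
  Δ^5: 0
The second differences are constant (-24) and nonzero, while all higher differences vanish, so the minimal degree is 2.

2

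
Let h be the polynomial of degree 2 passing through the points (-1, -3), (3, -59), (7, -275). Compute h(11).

Using the Lagrange interpolation formula with nodes -1, 3, 7:
  L_0(t) = (t - 3)(t - 7) / 32
  L_1(t) = (t + 1)(t - 7) / -16
  L_2(t) = (t + 1)(t - 3) / 32
Then h(t) = -3·L_0(t) - 59·L_1(t) - 275·L_2(t).
Expanding and collecting terms gives h(t) = -5t² - 4t - 2.
Evaluating at t = 11: h(11) = -651.

-651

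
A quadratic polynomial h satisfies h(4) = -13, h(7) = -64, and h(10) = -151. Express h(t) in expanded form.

Write h(t) = at^2 + bt + c. Substituting each data point gives a linear system:
  16a + 4b + c = -13
  49a + 7b + c = -64
  100a + 10b + c = -151
Solving the system yields a = -2, b = 5, c = -1.
So h(t) = -2t^2 + 5t - 1.
Check: h(10) = -151. ✓

h(t) = -2t^2 + 5t - 1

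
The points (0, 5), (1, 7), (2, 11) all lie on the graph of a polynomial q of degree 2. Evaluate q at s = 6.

47

Forward differences of the values at s = 0, 1, 2:
  q  : 5  7  11
  Δ  : 2  4
  Δ^2: 2
The second differences are constant, confirming degree 2.
Interpolating (Newton forward form) and evaluating at s = 6 gives q(6) = 47.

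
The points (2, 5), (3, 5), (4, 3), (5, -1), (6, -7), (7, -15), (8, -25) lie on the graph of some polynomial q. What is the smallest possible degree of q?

2

Forward differences of the values at u = 2, 3, 4, 5, 6, 7, 8:
  q  : 5  5  3  -1  -7  -15  -25
  Δ  : 0  -2  -4  -6  -8  -10
  Δ^2: -2  -2  -2  -2  -2
  Δ^3: 0  0  0  0
  Δ^4: 0  0  0
  Δ^5: 0  0
  Δ^6: 0
The second differences are constant (-2) and nonzero, while all higher differences vanish, so the minimal degree is 2.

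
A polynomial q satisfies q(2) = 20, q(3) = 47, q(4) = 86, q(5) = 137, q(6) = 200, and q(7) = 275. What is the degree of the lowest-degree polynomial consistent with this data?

2

Forward differences of the values at t = 2, 3, 4, 5, 6, 7:
  q  : 20  47  86  137  200  275
  Δ  : 27  39  51  63  75
  Δ^2: 12  12  12  12
  Δ^3: 0  0  0
  Δ^4: 0  0
  Δ^5: 0
The second differences are constant (12) and nonzero, while all higher differences vanish, so the minimal degree is 2.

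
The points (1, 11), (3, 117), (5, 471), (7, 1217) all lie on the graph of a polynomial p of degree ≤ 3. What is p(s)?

p(s) = 3s^3 + 4s^2 - 2s + 6

Using the Lagrange interpolation formula with nodes 1, 3, 5, 7:
  L_0(s) = (s - 3)(s - 5)(s - 7) / -48
  L_1(s) = (s - 1)(s - 5)(s - 7) / 16
  L_2(s) = (s - 1)(s - 3)(s - 7) / -16
  L_3(s) = (s - 1)(s - 3)(s - 5) / 48
Then p(s) = 11·L_0(s) + 117·L_1(s) + 471·L_2(s) + 1217·L_3(s).
Expanding and collecting terms gives p(s) = 3s^3 + 4s^2 - 2s + 6.
Check: p(5) = 471. ✓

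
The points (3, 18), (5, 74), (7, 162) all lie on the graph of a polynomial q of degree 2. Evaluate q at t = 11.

434

Write q(t) = at^2 + bt + c. Substituting each data point gives a linear system:
  9a + 3b + c = 18
  25a + 5b + c = 74
  49a + 7b + c = 162
Solving the system yields a = 4, b = -4, c = -6.
So q(t) = 4t^2 - 4t - 6.
Then q(11) = 434.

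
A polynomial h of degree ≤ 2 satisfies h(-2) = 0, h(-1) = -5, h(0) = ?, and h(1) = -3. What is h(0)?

-6

The 3 known points determine the degree-2 polynomial uniquely.
Write h(u) = au^2 + bu + c. Substituting each data point gives a linear system:
  4a - 2b + c = 0
  a - b + c = -5
  a + b + c = -3
Solving the system yields a = 2, b = 1, c = -6.
So h(u) = 2u² + u - 6.
Then h(0) = -6.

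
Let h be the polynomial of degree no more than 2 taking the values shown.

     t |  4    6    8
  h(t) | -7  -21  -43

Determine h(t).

Write h(t) = at^2 + bt + c. Substituting each data point gives a linear system:
  16a + 4b + c = -7
  36a + 6b + c = -21
  64a + 8b + c = -43
Solving the system yields a = -1, b = 3, c = -3.
So h(t) = -t^2 + 3t - 3.
Check: h(6) = -21. ✓

h(t) = -t^2 + 3t - 3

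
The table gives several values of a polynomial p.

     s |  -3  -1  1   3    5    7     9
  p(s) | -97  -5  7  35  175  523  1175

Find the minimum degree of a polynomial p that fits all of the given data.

Forward differences of the values at s = -3, -1, 1, 3, 5, 7, 9:
  p  : -97  -5  7  35  175  523  1175
  Δ  : 92  12  28  140  348  652
  Δ^2: -80  16  112  208  304
  Δ^3: 96  96  96  96
  Δ^4: 0  0  0
  Δ^5: 0  0
  Δ^6: 0
The third differences are constant (96) and nonzero, while all higher differences vanish, so the minimal degree is 3.

3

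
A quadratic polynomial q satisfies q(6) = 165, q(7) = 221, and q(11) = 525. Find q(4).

77

Write q(s) = as^2 + bs + c. Substituting each data point gives a linear system:
  36a + 6b + c = 165
  49a + 7b + c = 221
  121a + 11b + c = 525
Solving the system yields a = 4, b = 4, c = -3.
So q(s) = 4s^2 + 4s - 3.
Then q(4) = 77.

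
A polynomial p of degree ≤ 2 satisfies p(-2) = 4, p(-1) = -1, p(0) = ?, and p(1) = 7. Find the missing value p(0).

On equispaced nodes a degree-2 polynomial has vanishing third forward difference, so
  - p(-2) + 3·p(-1) - 3·p(0) + p(1) = 0.
Substituting the known values and solving for p(0):
  -3·p(0) = 0
  p(0) = 0.

0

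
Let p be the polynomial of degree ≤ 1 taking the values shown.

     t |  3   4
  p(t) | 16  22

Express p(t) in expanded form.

Using the Lagrange interpolation formula with nodes 3, 4:
  L_0(t) = (t - 4) / -1
  L_1(t) = (t - 3) / 1
Then p(t) = 16·L_0(t) + 22·L_1(t).
Expanding and collecting terms gives p(t) = 6t - 2.
Check: p(4) = 22. ✓

p(t) = 6t - 2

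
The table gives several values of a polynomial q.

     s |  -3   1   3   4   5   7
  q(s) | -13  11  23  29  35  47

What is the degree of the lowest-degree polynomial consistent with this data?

1

Divided differences on the nodes -3, 1, 3, 4, 5, 7:
  order 0: -13  11  23  29  35  47
  order 1: 6  6  6  6  6
  order 2: 0  0  0  0
  order 3: 0  0  0
  order 4: 0  0
  order 5: 0
The order-1 divided differences are all 6 (nonzero) and every higher order vanishes, so the data lies on a polynomial of degree exactly 1.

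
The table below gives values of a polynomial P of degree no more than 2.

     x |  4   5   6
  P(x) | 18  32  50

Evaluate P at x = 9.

Forward differences of the values at x = 4, 5, 6:
  P  : 18  32  50
  Δ  : 14  18
  Δ^2: 4
The second differences are constant, confirming degree 2.
Interpolating (Newton forward form) and evaluating at x = 9 gives P(9) = 128.

128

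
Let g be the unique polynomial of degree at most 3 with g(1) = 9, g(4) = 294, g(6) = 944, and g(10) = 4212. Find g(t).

Using the Lagrange interpolation formula with nodes 1, 4, 6, 10:
  L_0(t) = (t - 4)(t - 6)(t - 10) / -135
  L_1(t) = (t - 1)(t - 6)(t - 10) / 36
  L_2(t) = (t - 1)(t - 4)(t - 10) / -40
  L_3(t) = (t - 1)(t - 4)(t - 6) / 216
Then g(t) = 9·L_0(t) + 294·L_1(t) + 944·L_2(t) + 4212·L_3(t).
Expanding and collecting terms gives g(t) = 4t^3 + 2t^2 + t + 2.
Check: g(6) = 944. ✓

g(t) = 4t^3 + 2t^2 + t + 2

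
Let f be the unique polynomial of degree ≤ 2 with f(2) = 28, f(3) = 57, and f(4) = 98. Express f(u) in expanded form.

Write f(u) = au^2 + bu + c. Substituting each data point gives a linear system:
  4a + 2b + c = 28
  9a + 3b + c = 57
  16a + 4b + c = 98
Solving the system yields a = 6, b = -1, c = 6.
So f(u) = 6u^2 - u + 6.
Check: f(3) = 57. ✓

f(u) = 6u^2 - u + 6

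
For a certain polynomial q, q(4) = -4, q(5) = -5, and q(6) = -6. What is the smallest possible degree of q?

1

Forward differences of the values at u = 4, 5, 6:
  q  : -4  -5  -6
  Δ  : -1  -1
  Δ^2: 0
The first differences are constant (-1) and nonzero, while all higher differences vanish, so the minimal degree is 1.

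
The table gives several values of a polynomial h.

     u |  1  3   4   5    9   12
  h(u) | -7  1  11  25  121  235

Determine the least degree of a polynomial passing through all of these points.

2

Divided differences on the nodes 1, 3, 4, 5, 9, 12:
  order 0: -7  1  11  25  121  235
  order 1: 4  10  14  24  38
  order 2: 2  2  2  2
  order 3: 0  0  0
  order 4: 0  0
  order 5: 0
The order-2 divided differences are all 2 (nonzero) and every higher order vanishes, so the data lies on a polynomial of degree exactly 2.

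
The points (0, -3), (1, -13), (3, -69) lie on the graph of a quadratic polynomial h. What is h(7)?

Write h(n) = an^2 + bn + c. Substituting each data point gives a linear system:
  c = -3
  a + b + c = -13
  9a + 3b + c = -69
Solving the system yields a = -6, b = -4, c = -3.
So h(n) = -6n^2 - 4n - 3.
Then h(7) = -325.

-325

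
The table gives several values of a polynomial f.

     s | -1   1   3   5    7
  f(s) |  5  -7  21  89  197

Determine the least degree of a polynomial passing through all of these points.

Forward differences of the values at s = -1, 1, 3, 5, 7:
  f  : 5  -7  21  89  197
  Δ  : -12  28  68  108
  Δ^2: 40  40  40
  Δ^3: 0  0
  Δ^4: 0
The second differences are constant (40) and nonzero, while all higher differences vanish, so the minimal degree is 2.

2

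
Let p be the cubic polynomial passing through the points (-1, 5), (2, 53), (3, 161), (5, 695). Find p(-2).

Using the Lagrange interpolation formula with nodes -1, 2, 3, 5:
  L_0(n) = (n - 2)(n - 3)(n - 5) / -72
  L_1(n) = (n + 1)(n - 3)(n - 5) / 9
  L_2(n) = (n + 1)(n - 2)(n - 5) / -8
  L_3(n) = (n + 1)(n - 2)(n - 3) / 36
Then p(n) = 5·L_0(n) + 53·L_1(n) + 161·L_2(n) + 695·L_3(n).
Expanding and collecting terms gives p(n) = 5n^3 + 3n^2 - 2n + 5.
Evaluating at n = -2: p(-2) = -19.

-19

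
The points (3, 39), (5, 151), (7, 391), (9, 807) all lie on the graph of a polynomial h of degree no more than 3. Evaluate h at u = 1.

Forward differences of the values at u = 3, 5, 7, 9:
  h  : 39  151  391  807
  Δ  : 112  240  416
  Δ^2: 128  176
  Δ^3: 48
The third differences are constant, confirming degree 3.
Interpolating (Newton forward form) and evaluating at u = 1 gives h(1) = 7.

7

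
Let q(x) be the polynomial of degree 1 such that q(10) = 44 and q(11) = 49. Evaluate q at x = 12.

Write q(x) = ax + b. Substituting each data point gives a linear system:
  10a + b = 44
  11a + b = 49
Solving the system yields a = 5, b = -6.
So q(x) = 5x - 6.
Then q(12) = 54.

54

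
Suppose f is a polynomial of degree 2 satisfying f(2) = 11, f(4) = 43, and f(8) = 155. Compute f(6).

Using the Lagrange interpolation formula with nodes 2, 4, 8:
  L_0(u) = (u - 4)(u - 8) / 12
  L_1(u) = (u - 2)(u - 8) / -8
  L_2(u) = (u - 2)(u - 4) / 24
Then f(u) = 11·L_0(u) + 43·L_1(u) + 155·L_2(u).
Expanding and collecting terms gives f(u) = 2u² + 4u - 5.
Evaluating at u = 6: f(6) = 91.

91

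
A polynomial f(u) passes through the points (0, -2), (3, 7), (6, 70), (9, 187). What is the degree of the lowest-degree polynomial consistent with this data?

2

Forward differences of the values at u = 0, 3, 6, 9:
  f  : -2  7  70  187
  Δ  : 9  63  117
  Δ^2: 54  54
  Δ^3: 0
The second differences are constant (54) and nonzero, while all higher differences vanish, so the minimal degree is 2.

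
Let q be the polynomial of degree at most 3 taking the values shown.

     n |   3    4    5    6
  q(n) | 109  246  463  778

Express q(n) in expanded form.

Write q(n) = an^3 + bn^2 + cn + d. Substituting each data point gives a linear system:
  27a + 9b + 3c + d = 109
  64a + 16b + 4c + d = 246
  125a + 25b + 5c + d = 463
  216a + 36b + 6c + d = 778
Solving the system yields a = 3, b = 4, c = -2, d = -2.
So q(n) = 3n^3 + 4n^2 - 2n - 2.
Check: q(5) = 463. ✓

q(n) = 3n^3 + 4n^2 - 2n - 2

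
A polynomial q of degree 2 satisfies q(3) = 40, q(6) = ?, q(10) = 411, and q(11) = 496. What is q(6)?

151

The 3 known points determine the degree-2 polynomial uniquely.
Write q(s) = as^2 + bs + c. Substituting each data point gives a linear system:
  9a + 3b + c = 40
  100a + 10b + c = 411
  121a + 11b + c = 496
Solving the system yields a = 4, b = 1, c = 1.
So q(s) = 4s^2 + s + 1.
Then q(6) = 151.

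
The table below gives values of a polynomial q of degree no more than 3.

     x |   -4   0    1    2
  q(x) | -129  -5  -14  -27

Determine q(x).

Write q(x) = ax^3 + bx^2 + cx + d. Substituting each data point gives a linear system:
  -64a + 16b - 4c + d = -129
  d = -5
  a + b + c + d = -14
  8a + 4b + 2c + d = -27
Solving the system yields a = 1, b = -5, c = -5, d = -5.
So q(x) = x^3 - 5x^2 - 5x - 5.
Check: q(-4) = -129. ✓

q(x) = x^3 - 5x^2 - 5x - 5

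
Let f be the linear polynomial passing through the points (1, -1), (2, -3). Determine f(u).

f(u) = -2u + 1

Write f(u) = au + b. Substituting each data point gives a linear system:
  a + b = -1
  2a + b = -3
Solving the system yields a = -2, b = 1.
So f(u) = -2u + 1.
Check: f(2) = -3. ✓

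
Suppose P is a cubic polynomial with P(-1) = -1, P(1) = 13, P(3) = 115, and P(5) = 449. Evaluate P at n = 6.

Forward differences of the values at n = -1, 1, 3, 5:
  P  : -1  13  115  449
  Δ  : 14  102  334
  Δ^2: 88  232
  Δ^3: 144
The third differences are constant, confirming degree 3.
Interpolating (Newton forward form) and evaluating at n = 6 gives P(6) = 748.

748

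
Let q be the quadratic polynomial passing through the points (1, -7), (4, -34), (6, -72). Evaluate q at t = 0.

-6

Using the Lagrange interpolation formula with nodes 1, 4, 6:
  L_0(t) = (t - 4)(t - 6) / 15
  L_1(t) = (t - 1)(t - 6) / -6
  L_2(t) = (t - 1)(t - 4) / 10
Then q(t) = -7·L_0(t) - 34·L_1(t) - 72·L_2(t).
Expanding and collecting terms gives q(t) = -2t^2 + t - 6.
Evaluating at t = 0: q(0) = -6.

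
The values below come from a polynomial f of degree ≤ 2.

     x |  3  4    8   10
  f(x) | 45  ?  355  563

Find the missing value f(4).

83

The 3 known points determine the degree-2 polynomial uniquely.
Write f(x) = ax^2 + bx + c. Substituting each data point gives a linear system:
  9a + 3b + c = 45
  64a + 8b + c = 355
  100a + 10b + c = 563
Solving the system yields a = 6, b = -4, c = 3.
So f(x) = 6x^2 - 4x + 3.
Then f(4) = 83.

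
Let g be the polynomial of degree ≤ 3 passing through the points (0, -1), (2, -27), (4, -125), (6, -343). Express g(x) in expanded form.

g(x) = -x^3 - 3x^2 - 3x - 1

Using the Lagrange interpolation formula with nodes 0, 2, 4, 6:
  L_0(x) = (x - 2)(x - 4)(x - 6) / -48
  L_1(x) = x(x - 4)(x - 6) / 16
  L_2(x) = x(x - 2)(x - 6) / -16
  L_3(x) = x(x - 2)(x - 4) / 48
Then g(x) = -1·L_0(x) - 27·L_1(x) - 125·L_2(x) - 343·L_3(x).
Expanding and collecting terms gives g(x) = -x³ - 3x² - 3x - 1.
Check: g(0) = -1. ✓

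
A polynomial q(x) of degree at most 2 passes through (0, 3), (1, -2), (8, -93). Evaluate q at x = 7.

-74

Write q(x) = ax^2 + bx + c. Substituting each data point gives a linear system:
  c = 3
  a + b + c = -2
  64a + 8b + c = -93
Solving the system yields a = -1, b = -4, c = 3.
So q(x) = -x^2 - 4x + 3.
Then q(7) = -74.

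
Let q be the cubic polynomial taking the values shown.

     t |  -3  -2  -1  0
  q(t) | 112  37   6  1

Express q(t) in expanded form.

Write q(t) = at^3 + bt^2 + ct + d. Substituting each data point gives a linear system:
  -27a + 9b - 3c + d = 112
  -8a + 4b - 2c + d = 37
  -a + b - c + d = 6
  d = 1
Solving the system yields a = -3, b = 4, c = 2, d = 1.
So q(t) = -3t^3 + 4t^2 + 2t + 1.
Check: q(-3) = 112. ✓

q(t) = -3t^3 + 4t^2 + 2t + 1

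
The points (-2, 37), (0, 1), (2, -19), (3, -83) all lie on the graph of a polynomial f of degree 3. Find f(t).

f(t) = -4t^3 + 2t^2 + 2t + 1

Using the Lagrange interpolation formula with nodes -2, 0, 2, 3:
  L_0(t) = t(t - 2)(t - 3) / -40
  L_1(t) = (t + 2)(t - 2)(t - 3) / 12
  L_2(t) = (t + 2)t(t - 3) / -8
  L_3(t) = (t + 2)t(t - 2) / 15
Then f(t) = 37·L_0(t) + 1·L_1(t) - 19·L_2(t) - 83·L_3(t).
Expanding and collecting terms gives f(t) = -4t^3 + 2t^2 + 2t + 1.
Check: f(-2) = 37. ✓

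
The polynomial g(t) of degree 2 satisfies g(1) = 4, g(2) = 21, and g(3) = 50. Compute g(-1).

6

Forward differences of the values at t = 1, 2, 3:
  g  : 4  21  50
  Δ  : 17  29
  Δ^2: 12
The second differences are constant, confirming degree 2.
Interpolating (Newton forward form) and evaluating at t = -1 gives g(-1) = 6.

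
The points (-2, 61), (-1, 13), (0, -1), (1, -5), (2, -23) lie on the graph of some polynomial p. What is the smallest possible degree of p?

3

Forward differences of the values at s = -2, -1, 0, 1, 2:
  p  : 61  13  -1  -5  -23
  Δ  : -48  -14  -4  -18
  Δ^2: 34  10  -14
  Δ^3: -24  -24
  Δ^4: 0
The third differences are constant (-24) and nonzero, while all higher differences vanish, so the minimal degree is 3.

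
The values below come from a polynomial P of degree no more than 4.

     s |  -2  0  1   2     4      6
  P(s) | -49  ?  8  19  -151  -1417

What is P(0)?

The 5 known points determine the degree-4 polynomial uniquely.
Write P(s) = as^4 + bs^3 + cs^2 + ds + e. Substituting each data point gives a linear system:
  16a - 8b + 4c - 2d + e = -49
  a + b + c + d + e = 8
  16a + 8b + 4c + 2d + e = 19
  256a + 64b + 16c + 4d + e = -151
  1296a + 216b + 36c + 6d + e = -1417
Solving the system yields a = -2, b = 5, c = 3, d = -3, e = 5.
So P(s) = -2s^4 + 5s^3 + 3s^2 - 3s + 5.
Then P(0) = 5.

5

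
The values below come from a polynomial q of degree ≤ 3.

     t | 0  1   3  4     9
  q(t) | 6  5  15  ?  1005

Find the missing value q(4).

50

The 4 known points determine the degree-3 polynomial uniquely.
Write q(t) = at^3 + bt^2 + ct + d. Substituting each data point gives a linear system:
  d = 6
  a + b + c + d = 5
  27a + 9b + 3c + d = 15
  729a + 81b + 9c + d = 1005
Solving the system yields a = 2, b = -6, c = 3, d = 6.
So q(t) = 2t³ - 6t² + 3t + 6.
Then q(4) = 50.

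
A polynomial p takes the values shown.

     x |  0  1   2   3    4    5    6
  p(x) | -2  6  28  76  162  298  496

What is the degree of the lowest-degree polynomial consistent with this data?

3

Forward differences of the values at x = 0, 1, 2, 3, 4, 5, 6:
  p  : -2  6  28  76  162  298  496
  Δ  : 8  22  48  86  136  198
  Δ^2: 14  26  38  50  62
  Δ^3: 12  12  12  12
  Δ^4: 0  0  0
  Δ^5: 0  0
  Δ^6: 0
The third differences are constant (12) and nonzero, while all higher differences vanish, so the minimal degree is 3.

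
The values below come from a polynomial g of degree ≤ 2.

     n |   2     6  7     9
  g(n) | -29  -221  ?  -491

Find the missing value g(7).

The 3 known points determine the degree-2 polynomial uniquely.
Write g(n) = an^2 + bn + c. Substituting each data point gives a linear system:
  4a + 2b + c = -29
  36a + 6b + c = -221
  81a + 9b + c = -491
Solving the system yields a = -6, b = 0, c = -5.
So g(n) = -6n^2 - 5.
Then g(7) = -299.

-299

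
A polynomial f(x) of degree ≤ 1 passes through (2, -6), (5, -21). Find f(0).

Write f(x) = ax + b. Substituting each data point gives a linear system:
  2a + b = -6
  5a + b = -21
Solving the system yields a = -5, b = 4.
So f(x) = -5x + 4.
Then f(0) = 4.

4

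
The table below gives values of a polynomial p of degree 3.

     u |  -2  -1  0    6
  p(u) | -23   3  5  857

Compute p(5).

Using the Lagrange interpolation formula with nodes -2, -1, 0, 6:
  L_0(u) = (u + 1)u(u - 6) / -16
  L_1(u) = (u + 2)u(u - 6) / 7
  L_2(u) = (u + 2)(u + 1)(u - 6) / -12
  L_3(u) = (u + 2)(u + 1)u / 336
Then p(u) = -23·L_0(u) + 3·L_1(u) + 5·L_2(u) + 857·L_3(u).
Expanding and collecting terms gives p(u) = 4u^3 - 2u + 5.
Evaluating at u = 5: p(5) = 495.

495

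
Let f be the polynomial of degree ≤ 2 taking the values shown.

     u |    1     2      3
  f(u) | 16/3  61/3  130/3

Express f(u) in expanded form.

Write f(u) = au^2 + bu + c. Substituting each data point gives a linear system:
  a + b + c = 16/3
  4a + 2b + c = 61/3
  9a + 3b + c = 130/3
Solving the system yields a = 4, b = 3, c = -5/3.
So f(u) = 4u^2 + 3u - 5/3.
Check: f(1) = 16/3. ✓

f(u) = 4u^2 + 3u - 5/3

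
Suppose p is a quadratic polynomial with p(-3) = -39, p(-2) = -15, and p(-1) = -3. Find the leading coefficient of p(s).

Write p(s) = as^2 + bs + c. Substituting each data point gives a linear system:
  9a - 3b + c = -39
  4a - 2b + c = -15
  a - b + c = -3
Solving the system yields a = -6, b = -6, c = -3.
So p(s) = -6s² - 6s - 3.
The leading coefficient is -6.

-6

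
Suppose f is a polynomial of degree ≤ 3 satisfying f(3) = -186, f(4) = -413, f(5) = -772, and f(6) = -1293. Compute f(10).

Using the Lagrange interpolation formula with nodes 3, 4, 5, 6:
  L_0(n) = (n - 4)(n - 5)(n - 6) / -6
  L_1(n) = (n - 3)(n - 5)(n - 6) / 2
  L_2(n) = (n - 3)(n - 4)(n - 6) / -2
  L_3(n) = (n - 3)(n - 4)(n - 5) / 6
Then f(n) = -186·L_0(n) - 413·L_1(n) - 772·L_2(n) - 1293·L_3(n).
Expanding and collecting terms gives f(n) = -5n³ - 6n² + 3.
Evaluating at n = 10: f(10) = -5597.

-5597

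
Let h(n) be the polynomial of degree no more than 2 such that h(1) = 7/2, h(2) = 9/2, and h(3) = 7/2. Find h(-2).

Write h(n) = an^2 + bn + c. Substituting each data point gives a linear system:
  a + b + c = 7/2
  4a + 2b + c = 9/2
  9a + 3b + c = 7/2
Solving the system yields a = -1, b = 4, c = 1/2.
So h(n) = -n^2 + 4n + 1/2.
Then h(-2) = -23/2.

-23/2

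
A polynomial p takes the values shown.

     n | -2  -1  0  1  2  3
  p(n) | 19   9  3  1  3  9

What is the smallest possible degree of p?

2

Forward differences of the values at n = -2, -1, 0, 1, 2, 3:
  p  : 19  9  3  1  3  9
  Δ  : -10  -6  -2  2  6
  Δ^2: 4  4  4  4
  Δ^3: 0  0  0
  Δ^4: 0  0
  Δ^5: 0
The second differences are constant (4) and nonzero, while all higher differences vanish, so the minimal degree is 2.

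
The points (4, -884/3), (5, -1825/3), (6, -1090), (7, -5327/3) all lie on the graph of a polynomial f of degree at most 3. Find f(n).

Write f(n) = an^3 + bn^2 + cn + d. Substituting each data point gives a linear system:
  64a + 16b + 4c + d = -884/3
  125a + 25b + 5c + d = -1825/3
  216a + 36b + 6c + d = -1090
  343a + 49b + 7c + d = -5327/3
Solving the system yields a = -6, b = 6, c = -5/3, d = 0.
So f(n) = -6n^3 + 6n^2 - (5/3)n.
Check: f(7) = -5327/3. ✓

f(n) = -6n^3 + 6n^2 - (5/3)n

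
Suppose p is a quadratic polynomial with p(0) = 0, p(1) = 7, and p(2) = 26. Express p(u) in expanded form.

Using the Lagrange interpolation formula with nodes 0, 1, 2:
  L_0(u) = (u - 1)(u - 2) / 2
  L_1(u) = u(u - 2) / -1
  L_2(u) = u(u - 1) / 2
Then p(u) = 0·L_0(u) + 7·L_1(u) + 26·L_2(u).
Expanding and collecting terms gives p(u) = 6u^2 + u.
Check: p(1) = 7. ✓

p(u) = 6u^2 + u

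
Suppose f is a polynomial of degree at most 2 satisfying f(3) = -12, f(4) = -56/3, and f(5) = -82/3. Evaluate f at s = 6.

Write f(s) = as^2 + bs + c. Substituting each data point gives a linear system:
  9a + 3b + c = -12
  16a + 4b + c = -56/3
  25a + 5b + c = -82/3
Solving the system yields a = -1, b = 1/3, c = -4.
So f(s) = -s^2 + (1/3)s - 4.
Then f(6) = -38.

-38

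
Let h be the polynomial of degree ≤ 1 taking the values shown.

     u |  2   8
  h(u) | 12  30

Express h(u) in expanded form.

h(u) = 3u + 6

Write h(u) = au + b. Substituting each data point gives a linear system:
  2a + b = 12
  8a + b = 30
Solving the system yields a = 3, b = 6.
So h(u) = 3u + 6.
Check: h(2) = 12. ✓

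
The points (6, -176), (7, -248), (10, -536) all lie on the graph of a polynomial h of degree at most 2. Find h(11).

-656

Using the Lagrange interpolation formula with nodes 6, 7, 10:
  L_0(x) = (x - 7)(x - 10) / 4
  L_1(x) = (x - 6)(x - 10) / -3
  L_2(x) = (x - 6)(x - 7) / 12
Then h(x) = -176·L_0(x) - 248·L_1(x) - 536·L_2(x).
Expanding and collecting terms gives h(x) = -6x^2 + 6x + 4.
Evaluating at x = 11: h(11) = -656.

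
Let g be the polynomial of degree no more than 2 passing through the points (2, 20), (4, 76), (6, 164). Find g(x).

Using the Lagrange interpolation formula with nodes 2, 4, 6:
  L_0(x) = (x - 4)(x - 6) / 8
  L_1(x) = (x - 2)(x - 6) / -4
  L_2(x) = (x - 2)(x - 4) / 8
Then g(x) = 20·L_0(x) + 76·L_1(x) + 164·L_2(x).
Expanding and collecting terms gives g(x) = 4x² + 4x - 4.
Check: g(2) = 20. ✓

g(x) = 4x^2 + 4x - 4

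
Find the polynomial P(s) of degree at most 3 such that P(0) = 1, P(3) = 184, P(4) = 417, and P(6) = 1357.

Write P(s) = as^3 + bs^2 + cs + d. Substituting each data point gives a linear system:
  d = 1
  27a + 9b + 3c + d = 184
  64a + 16b + 4c + d = 417
  216a + 36b + 6c + d = 1357
Solving the system yields a = 6, b = 1, c = 4, d = 1.
So P(s) = 6s³ + s² + 4s + 1.
Check: P(0) = 1. ✓

P(s) = 6s^3 + s^2 + 4s + 1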